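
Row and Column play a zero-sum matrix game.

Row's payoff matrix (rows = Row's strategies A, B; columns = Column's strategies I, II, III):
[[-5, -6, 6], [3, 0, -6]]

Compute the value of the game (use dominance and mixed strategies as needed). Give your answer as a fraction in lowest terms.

-2

Column I is strictly dominated by II for Column (it gives Row more in every row).
The remaining 2×2 game on (A, B) × (II, III) has no saddle point. Let Row play A with probability p; indifference gives −6p = 6p − 6(1−p), so p = 1/3.
Similarly Column's optimal q on II is 2/3, and the value is -6·(2/3) + (6)·(1/3) = -2.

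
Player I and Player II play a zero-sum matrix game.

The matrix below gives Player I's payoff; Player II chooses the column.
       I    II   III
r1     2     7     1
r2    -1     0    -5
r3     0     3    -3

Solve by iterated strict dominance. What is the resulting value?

1

Column II is strictly dominated by I for Player II (2<7, -1<0, 0<3); eliminate II.
Column I is strictly dominated by III for Player II (1<2, -5<-1, -3<0); eliminate I.
Row r2 is strictly dominated by row r1 (1>-5); eliminate r2.
Row r3 is strictly dominated by row r1 (1>-3); eliminate r3.
Only (r1, III) remains, with payoff 1.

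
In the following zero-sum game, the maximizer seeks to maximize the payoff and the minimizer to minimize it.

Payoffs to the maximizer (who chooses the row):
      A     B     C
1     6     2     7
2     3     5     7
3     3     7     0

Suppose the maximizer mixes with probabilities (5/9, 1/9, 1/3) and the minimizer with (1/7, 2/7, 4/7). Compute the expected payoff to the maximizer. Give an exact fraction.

94/21

Against (1/7, 2/7, 4/7), each row's expected payoff is 1: 38/7; 2: 41/7; 3: 17/7.
Taking the (5/9, 1/9, 1/3)-weighted average: (5/9)·(38/7) + (1/9)·(41/7) + (1/3)·(17/7) = 94/21.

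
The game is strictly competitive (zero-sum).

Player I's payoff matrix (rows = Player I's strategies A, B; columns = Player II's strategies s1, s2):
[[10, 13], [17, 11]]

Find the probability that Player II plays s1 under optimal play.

2/9

Row minima are 10 and 11, so Player I's maximin is 11; column maxima are 17 and 13, so Player II's minimax is 13. These differ, so the equilibrium is in mixed strategies.
Let Player II play s1 with probability q. Player I is indifferent when 10q + 13(1−q) = 17q + 11(1−q), giving q = 2/9.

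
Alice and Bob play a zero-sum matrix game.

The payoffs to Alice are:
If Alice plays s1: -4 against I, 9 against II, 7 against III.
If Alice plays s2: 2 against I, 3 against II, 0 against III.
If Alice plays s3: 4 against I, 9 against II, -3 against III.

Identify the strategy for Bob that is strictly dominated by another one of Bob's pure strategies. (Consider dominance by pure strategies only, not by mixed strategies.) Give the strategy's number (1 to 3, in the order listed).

2

Bob prefers columns that give Alice less. Compare II with I: -4 < 9, 2 < 3, 4 < 9.
So I strictly dominates II for Bob; II is strictly dominated.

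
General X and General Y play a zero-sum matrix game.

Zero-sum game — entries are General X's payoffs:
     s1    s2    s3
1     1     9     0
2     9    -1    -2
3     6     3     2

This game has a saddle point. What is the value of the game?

2

Row minima: 0, -2, 2 → General X's maximin is 2.
Column maxima: 9, 9, 2 → General Y's minimax is 2.
They coincide at (3, s3), so the value is 2.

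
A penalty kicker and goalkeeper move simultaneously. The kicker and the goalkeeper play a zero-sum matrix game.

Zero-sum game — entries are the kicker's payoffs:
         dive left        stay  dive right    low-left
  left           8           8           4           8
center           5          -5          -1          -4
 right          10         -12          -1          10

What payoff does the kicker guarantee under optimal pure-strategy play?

4

Row minima: 4, -5, -12 → the kicker's maximin is 4.
Column maxima: 10, 8, 4, 10 → the goalkeeper's minimax is 4.
They coincide at (left, dive right), so the value is 4.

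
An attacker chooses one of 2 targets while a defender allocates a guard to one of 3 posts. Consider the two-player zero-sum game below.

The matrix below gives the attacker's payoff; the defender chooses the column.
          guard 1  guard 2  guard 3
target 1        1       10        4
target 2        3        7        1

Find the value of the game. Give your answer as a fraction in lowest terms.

Column guard 2 is strictly dominated by guard 3 for the defender (it gives the attacker more in every row).
The remaining 2×2 game on (target 1, target 2) × (guard 1, guard 3) has no saddle point. Let the attacker play target 1 with probability p; indifference gives p + 3(1−p) = 4p + (1−p), so p = 2/5.
Similarly the defender's optimal q on guard 1 is 3/5, and the value is 1·(3/5) + (4)·(2/5) = 11/5.

11/5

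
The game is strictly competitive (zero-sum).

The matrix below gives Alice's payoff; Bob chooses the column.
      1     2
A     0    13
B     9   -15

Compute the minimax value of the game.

Row minima are 0 and -15, so Alice's maximin is 0; column maxima are 9 and 13, so Bob's minimax is 9. These differ, so the equilibrium is in mixed strategies.
Let Alice play A with probability p. Bob is indifferent when 9(1−p) = 13p − 15(1−p), giving p = 24/37.
Let Bob play 1 with probability q. Alice is indifferent when 13(1−q) = 9q − 15(1−q), giving q = 28/37.
The value is 0·(28/37) + (13)·(9/37) = 117/37.

117/37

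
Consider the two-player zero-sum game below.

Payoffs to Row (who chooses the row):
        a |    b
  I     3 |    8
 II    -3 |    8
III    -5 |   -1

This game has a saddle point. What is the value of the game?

3

Row minima: 3, -3, -5 → Row's maximin is 3.
Column maxima: 3, 8 → Column's minimax is 3.
They coincide at (I, a), so the value is 3.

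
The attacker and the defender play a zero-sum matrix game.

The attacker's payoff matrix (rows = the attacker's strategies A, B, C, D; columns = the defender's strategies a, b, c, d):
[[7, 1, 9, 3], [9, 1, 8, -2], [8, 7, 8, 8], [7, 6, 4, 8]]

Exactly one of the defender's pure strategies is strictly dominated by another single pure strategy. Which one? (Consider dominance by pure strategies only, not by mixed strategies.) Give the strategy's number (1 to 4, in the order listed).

The defender prefers columns that give the attacker less. Compare a with b: 1 < 7, 1 < 9, 7 < 8, 6 < 7.
So b strictly dominates a for the defender; a is strictly dominated.

1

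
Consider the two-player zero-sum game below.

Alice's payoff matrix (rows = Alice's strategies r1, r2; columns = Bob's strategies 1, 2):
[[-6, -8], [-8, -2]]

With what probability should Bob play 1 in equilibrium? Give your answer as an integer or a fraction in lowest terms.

Row minima are -8 and -8, so Alice's maximin is -8; column maxima are -6 and -2, so Bob's minimax is -6. These differ, so the equilibrium is in mixed strategies.
Let Bob play 1 with probability q. Alice is indifferent when −6q − 8(1−q) = −8q − 2(1−q), giving q = 3/4.

3/4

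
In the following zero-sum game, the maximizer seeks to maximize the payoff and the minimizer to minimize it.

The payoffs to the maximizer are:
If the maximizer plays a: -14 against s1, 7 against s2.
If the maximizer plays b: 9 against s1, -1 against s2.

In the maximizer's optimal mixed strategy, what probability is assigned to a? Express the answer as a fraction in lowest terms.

Row minima are -14 and -1, so the maximizer's maximin is -1; column maxima are 9 and 7, so the minimizer's minimax is 7. These differ, so the equilibrium is in mixed strategies.
Let the maximizer play a with probability p. The minimizer is indifferent when −14p + 9(1−p) = 7p − (1−p), giving p = 10/31.

10/31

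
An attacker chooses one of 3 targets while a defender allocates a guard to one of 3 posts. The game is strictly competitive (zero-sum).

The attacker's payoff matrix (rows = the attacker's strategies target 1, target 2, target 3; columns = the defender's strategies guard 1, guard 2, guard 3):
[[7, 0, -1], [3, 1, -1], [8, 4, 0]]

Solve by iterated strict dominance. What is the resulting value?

Row target 2 is strictly dominated by row target 3 (8>3, 4>1, 0>-1); eliminate target 2.
Row target 1 is strictly dominated by row target 3 (8>7, 4>0, 0>-1); eliminate target 1.
Column guard 2 is strictly dominated by guard 3 for the defender (0<4); eliminate guard 2.
Column guard 1 is strictly dominated by guard 3 for the defender (0<8); eliminate guard 1.
Only (target 3, guard 3) remains, with payoff 0.

0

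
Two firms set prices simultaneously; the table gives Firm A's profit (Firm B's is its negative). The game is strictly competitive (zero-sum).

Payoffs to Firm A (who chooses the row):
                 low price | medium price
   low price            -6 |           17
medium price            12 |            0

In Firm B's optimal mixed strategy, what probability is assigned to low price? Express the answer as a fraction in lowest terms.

Row minima are -6 and 0, so Firm A's maximin is 0; column maxima are 12 and 17, so Firm B's minimax is 12. These differ, so the equilibrium is in mixed strategies.
Let Firm B play low price with probability q. Firm A is indifferent when −6q + 17(1−q) = 12q, giving q = 17/35.

17/35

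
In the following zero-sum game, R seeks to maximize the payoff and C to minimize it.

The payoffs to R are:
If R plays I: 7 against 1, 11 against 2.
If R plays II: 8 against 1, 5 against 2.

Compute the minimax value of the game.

53/7

Row minima are 7 and 5, so R's maximin is 7; column maxima are 8 and 11, so C's minimax is 8. These differ, so the equilibrium is in mixed strategies.
Let R play I with probability p. C is indifferent when 7p + 8(1−p) = 11p + 5(1−p), giving p = 3/7.
Let C play 1 with probability q. R is indifferent when 7q + 11(1−q) = 8q + 5(1−q), giving q = 6/7.
The value is 7·(6/7) + (11)·(1/7) = 53/7.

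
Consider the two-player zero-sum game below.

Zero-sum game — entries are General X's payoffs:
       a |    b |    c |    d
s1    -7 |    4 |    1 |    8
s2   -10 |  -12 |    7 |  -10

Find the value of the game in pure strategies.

Row minima: -7, -12 → General X's maximin is -7.
Column maxima: -7, 4, 7, 8 → General Y's minimax is -7.
They coincide at (s1, a), so the value is -7.

-7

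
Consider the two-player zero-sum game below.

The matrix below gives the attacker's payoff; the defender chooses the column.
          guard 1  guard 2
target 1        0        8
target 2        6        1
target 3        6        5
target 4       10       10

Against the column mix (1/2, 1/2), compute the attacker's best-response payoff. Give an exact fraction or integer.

target 1: (0)·(1/2) + (8)·(1/2) = 4.
target 2: (6)·(1/2) + (1)·(1/2) = 7/2.
target 3: (6)·(1/2) + (5)·(1/2) = 11/2.
target 4: (10)·(1/2) + (10)·(1/2) = 10.
The best pure response is target 4 with expected payoff 10.

10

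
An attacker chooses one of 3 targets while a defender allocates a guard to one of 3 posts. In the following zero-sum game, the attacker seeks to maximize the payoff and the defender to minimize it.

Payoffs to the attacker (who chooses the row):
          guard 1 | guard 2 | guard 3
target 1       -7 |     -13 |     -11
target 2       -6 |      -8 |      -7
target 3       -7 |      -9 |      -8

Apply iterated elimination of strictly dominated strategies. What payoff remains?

Row target 3 is strictly dominated by row target 2 (-6>-7, -8>-9, -7>-8); eliminate target 3.
Column guard 1 is strictly dominated by guard 2 for the defender (-13<-7, -8<-6); eliminate guard 1.
Column guard 3 is strictly dominated by guard 2 for the defender (-13<-11, -8<-7); eliminate guard 3.
Row target 1 is strictly dominated by row target 2 (-8>-13); eliminate target 1.
Only (target 2, guard 2) remains, with payoff -8.

-8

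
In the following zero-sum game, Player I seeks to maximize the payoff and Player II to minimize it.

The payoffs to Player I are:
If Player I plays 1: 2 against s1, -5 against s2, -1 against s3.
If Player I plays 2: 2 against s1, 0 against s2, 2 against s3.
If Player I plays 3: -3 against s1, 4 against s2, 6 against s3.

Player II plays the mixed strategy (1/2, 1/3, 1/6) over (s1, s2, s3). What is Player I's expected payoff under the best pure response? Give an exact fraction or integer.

4/3

1: (2)·(1/2) + (-5)·(1/3) + (-1)·(1/6) = -5/6.
2: (2)·(1/2) + (0)·(1/3) + (2)·(1/6) = 4/3.
3: (-3)·(1/2) + (4)·(1/3) + (6)·(1/6) = 5/6.
The best pure response is 2 with expected payoff 4/3.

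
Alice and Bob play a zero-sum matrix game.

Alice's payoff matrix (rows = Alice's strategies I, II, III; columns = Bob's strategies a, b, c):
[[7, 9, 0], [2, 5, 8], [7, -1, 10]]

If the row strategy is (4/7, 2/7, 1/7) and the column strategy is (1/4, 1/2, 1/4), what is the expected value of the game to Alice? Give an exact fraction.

155/28

Against (1/4, 1/2, 1/4), each row's expected payoff is I: 25/4; II: 5; III: 15/4.
Taking the (4/7, 2/7, 1/7)-weighted average: (4/7)·(25/4) + (2/7)·(5) + (1/7)·(15/4) = 155/28.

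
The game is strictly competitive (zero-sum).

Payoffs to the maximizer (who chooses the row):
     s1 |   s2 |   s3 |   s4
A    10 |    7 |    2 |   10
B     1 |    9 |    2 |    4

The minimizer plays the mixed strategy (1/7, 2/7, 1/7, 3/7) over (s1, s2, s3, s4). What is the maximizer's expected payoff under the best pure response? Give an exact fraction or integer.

A: (10)·(1/7) + (7)·(2/7) + (2)·(1/7) + (10)·(3/7) = 8.
B: (1)·(1/7) + (9)·(2/7) + (2)·(1/7) + (4)·(3/7) = 33/7.
The best pure response is A with expected payoff 8.

8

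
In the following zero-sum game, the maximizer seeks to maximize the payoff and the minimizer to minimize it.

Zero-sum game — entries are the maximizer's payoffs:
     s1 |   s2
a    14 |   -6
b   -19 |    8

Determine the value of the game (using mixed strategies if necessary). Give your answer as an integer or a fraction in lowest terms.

-2/47

Row minima are -6 and -19, so the maximizer's maximin is -6; column maxima are 14 and 8, so the minimizer's minimax is 8. These differ, so the equilibrium is in mixed strategies.
Let the maximizer play a with probability p. The minimizer is indifferent when 14p − 19(1−p) = −6p + 8(1−p), giving p = 27/47.
Let the minimizer play s1 with probability q. The maximizer is indifferent when 14q − 6(1−q) = −19q + 8(1−q), giving q = 14/47.
The value is 14·(14/47) + (-6)·(33/47) = -2/47.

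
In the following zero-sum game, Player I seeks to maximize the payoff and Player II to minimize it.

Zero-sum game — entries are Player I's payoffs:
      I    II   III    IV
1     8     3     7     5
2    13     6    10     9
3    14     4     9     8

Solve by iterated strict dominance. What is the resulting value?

Row 1 is strictly dominated by row 2 (13>8, 6>3, 10>7, 9>5); eliminate 1.
Column III is strictly dominated by II for Player II (6<10, 4<9); eliminate III.
Column I is strictly dominated by II for Player II (6<13, 4<14); eliminate I.
Column IV is strictly dominated by II for Player II (6<9, 4<8); eliminate IV.
Row 3 is strictly dominated by row 2 (6>4); eliminate 3.
Only (2, II) remains, with payoff 6.

6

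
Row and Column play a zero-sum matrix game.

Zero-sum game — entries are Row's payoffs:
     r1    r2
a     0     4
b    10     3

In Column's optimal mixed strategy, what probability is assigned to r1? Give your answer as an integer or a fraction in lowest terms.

Row minima are 0 and 3, so Row's maximin is 3; column maxima are 10 and 4, so Column's minimax is 4. These differ, so the equilibrium is in mixed strategies.
Let Column play r1 with probability q. Row is indifferent when 4(1−q) = 10q + 3(1−q), giving q = 1/11.

1/11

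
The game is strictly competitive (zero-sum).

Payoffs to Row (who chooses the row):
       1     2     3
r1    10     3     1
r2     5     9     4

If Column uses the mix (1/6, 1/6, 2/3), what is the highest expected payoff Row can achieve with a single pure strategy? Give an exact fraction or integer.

5

r1: (10)·(1/6) + (3)·(1/6) + (1)·(2/3) = 17/6.
r2: (5)·(1/6) + (9)·(1/6) + (4)·(2/3) = 5.
The best pure response is r2 with expected payoff 5.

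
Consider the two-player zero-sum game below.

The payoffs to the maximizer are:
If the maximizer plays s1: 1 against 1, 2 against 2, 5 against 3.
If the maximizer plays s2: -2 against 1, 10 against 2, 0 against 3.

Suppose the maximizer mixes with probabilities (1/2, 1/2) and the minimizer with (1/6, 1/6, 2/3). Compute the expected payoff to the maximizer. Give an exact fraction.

Against (1/6, 1/6, 2/3), each row's expected payoff is s1: 23/6; s2: 4/3.
Taking the (1/2, 1/2)-weighted average: (1/2)·(23/6) + (1/2)·(4/3) = 31/12.

31/12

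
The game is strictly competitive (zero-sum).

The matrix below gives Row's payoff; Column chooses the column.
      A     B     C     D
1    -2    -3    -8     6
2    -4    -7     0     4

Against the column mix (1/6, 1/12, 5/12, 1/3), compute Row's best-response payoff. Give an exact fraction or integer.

1/12

1: (-2)·(1/6) + (-3)·(1/12) + (-8)·(5/12) + (6)·(1/3) = -23/12.
2: (-4)·(1/6) + (-7)·(1/12) + (0)·(5/12) + (4)·(1/3) = 1/12.
The best pure response is 2 with expected payoff 1/12.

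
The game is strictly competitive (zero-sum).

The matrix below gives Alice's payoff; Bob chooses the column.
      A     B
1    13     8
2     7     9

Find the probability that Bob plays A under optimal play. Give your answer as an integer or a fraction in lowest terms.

1/7

Row minima are 8 and 7, so Alice's maximin is 8; column maxima are 13 and 9, so Bob's minimax is 9. These differ, so the equilibrium is in mixed strategies.
Let Bob play A with probability q. Alice is indifferent when 13q + 8(1−q) = 7q + 9(1−q), giving q = 1/7.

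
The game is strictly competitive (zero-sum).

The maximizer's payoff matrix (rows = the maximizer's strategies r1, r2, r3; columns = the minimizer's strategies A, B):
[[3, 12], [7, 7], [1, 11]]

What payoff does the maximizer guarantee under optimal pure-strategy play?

7

Row minima: 3, 7, 1 → the maximizer's maximin is 7.
Column maxima: 7, 12 → the minimizer's minimax is 7.
They coincide at (r2, A), so the value is 7.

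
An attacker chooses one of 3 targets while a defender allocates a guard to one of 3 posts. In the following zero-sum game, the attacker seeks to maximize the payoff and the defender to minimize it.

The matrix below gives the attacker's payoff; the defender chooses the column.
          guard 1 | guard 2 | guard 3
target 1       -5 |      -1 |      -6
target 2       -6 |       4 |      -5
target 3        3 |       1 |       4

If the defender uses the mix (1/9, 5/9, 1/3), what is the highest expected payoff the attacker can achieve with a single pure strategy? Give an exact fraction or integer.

target 1: (-5)·(1/9) + (-1)·(5/9) + (-6)·(1/3) = -28/9.
target 2: (-6)·(1/9) + (4)·(5/9) + (-5)·(1/3) = -1/9.
target 3: (3)·(1/9) + (1)·(5/9) + (4)·(1/3) = 20/9.
The best pure response is target 3 with expected payoff 20/9.

20/9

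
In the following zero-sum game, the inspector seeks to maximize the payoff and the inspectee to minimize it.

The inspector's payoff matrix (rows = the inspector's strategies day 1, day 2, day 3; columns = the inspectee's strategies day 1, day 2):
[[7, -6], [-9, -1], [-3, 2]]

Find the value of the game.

Row day 2 is strictly dominated by row day 3, so the inspector never plays it.
The remaining 2×2 game on (day 1, day 3) × (day 1, day 2) has no saddle point. Let the inspector play day 1 with probability p; indifference gives 7p − 3(1−p) = −6p + 2(1−p), so p = 5/18.
Similarly the inspectee's optimal q on day 1 is 4/9, and the value is 7·(4/9) + (-6)·(5/9) = -2/9.

-2/9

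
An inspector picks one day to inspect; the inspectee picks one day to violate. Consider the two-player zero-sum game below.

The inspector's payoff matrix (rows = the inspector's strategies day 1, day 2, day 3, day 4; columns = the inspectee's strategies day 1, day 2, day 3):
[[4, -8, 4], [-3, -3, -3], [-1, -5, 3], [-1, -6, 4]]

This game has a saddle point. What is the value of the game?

-3

Row minima: -8, -3, -5, -6 → the inspector's maximin is -3.
Column maxima: 4, -3, 4 → the inspectee's minimax is -3.
They coincide at (day 2, day 2), so the value is -3.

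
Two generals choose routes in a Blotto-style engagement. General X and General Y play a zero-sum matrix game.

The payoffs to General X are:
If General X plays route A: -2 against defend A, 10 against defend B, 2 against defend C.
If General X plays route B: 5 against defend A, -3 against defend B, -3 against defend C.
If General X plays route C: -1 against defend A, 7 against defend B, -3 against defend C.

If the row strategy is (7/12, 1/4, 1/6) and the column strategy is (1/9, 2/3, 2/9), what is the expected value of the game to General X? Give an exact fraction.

Against (1/9, 2/3, 2/9), each row's expected payoff is route A: 62/9; route B: -19/9; route C: 35/9.
Taking the (7/12, 1/4, 1/6)-weighted average: (7/12)·(62/9) + (1/4)·(-19/9) + (1/6)·(35/9) = 149/36.

149/36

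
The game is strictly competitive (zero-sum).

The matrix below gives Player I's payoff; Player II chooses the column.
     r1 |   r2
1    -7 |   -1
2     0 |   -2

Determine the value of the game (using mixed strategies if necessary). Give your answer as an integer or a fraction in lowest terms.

-7/4

Row minima are -7 and -2, so Player I's maximin is -2; column maxima are 0 and -1, so Player II's minimax is -1. These differ, so the equilibrium is in mixed strategies.
Let Player I play 1 with probability p. Player II is indifferent when −7p = −p − 2(1−p), giving p = 1/4.
Let Player II play r1 with probability q. Player I is indifferent when −7q − (1−q) = −2(1−q), giving q = 1/8.
The value is -7·(1/8) + (-1)·(7/8) = -7/4.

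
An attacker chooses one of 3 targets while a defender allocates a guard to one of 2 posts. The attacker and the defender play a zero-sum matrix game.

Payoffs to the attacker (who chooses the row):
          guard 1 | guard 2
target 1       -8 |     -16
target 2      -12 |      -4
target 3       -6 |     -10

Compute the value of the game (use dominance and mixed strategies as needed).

Row target 1 is strictly dominated by row target 3, so the attacker never plays it.
The remaining 2×2 game on (target 2, target 3) × (guard 1, guard 2) has no saddle point. Let the attacker play target 2 with probability p; indifference gives −12p − 6(1−p) = −4p − 10(1−p), so p = 1/3.
Similarly the defender's optimal q on guard 1 is 1/2, and the value is -12·(1/2) + (-4)·(1/2) = -8.

-8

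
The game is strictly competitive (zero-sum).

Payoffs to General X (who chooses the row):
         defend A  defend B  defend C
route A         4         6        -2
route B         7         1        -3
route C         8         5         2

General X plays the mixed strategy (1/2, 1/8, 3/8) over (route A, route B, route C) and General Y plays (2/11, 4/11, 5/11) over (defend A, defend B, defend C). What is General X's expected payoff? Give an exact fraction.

Against (2/11, 4/11, 5/11), each row's expected payoff is route A: 2; route B: 3/11; route C: 46/11.
Taking the (1/2, 1/8, 3/8)-weighted average: (1/2)·(2) + (1/8)·(3/11) + (3/8)·(46/11) = 229/88.

229/88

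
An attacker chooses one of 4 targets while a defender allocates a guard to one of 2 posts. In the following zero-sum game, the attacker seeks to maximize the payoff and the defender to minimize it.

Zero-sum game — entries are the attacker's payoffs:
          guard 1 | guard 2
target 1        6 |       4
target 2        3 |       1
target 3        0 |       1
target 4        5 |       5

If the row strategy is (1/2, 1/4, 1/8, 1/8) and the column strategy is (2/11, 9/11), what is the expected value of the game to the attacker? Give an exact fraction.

Against (2/11, 9/11), each row's expected payoff is target 1: 48/11; target 2: 15/11; target 3: 9/11; target 4: 5.
Taking the (1/2, 1/4, 1/8, 1/8)-weighted average: (1/2)·(48/11) + (1/4)·(15/11) + (1/8)·(9/11) + (1/8)·(5) = 13/4.

13/4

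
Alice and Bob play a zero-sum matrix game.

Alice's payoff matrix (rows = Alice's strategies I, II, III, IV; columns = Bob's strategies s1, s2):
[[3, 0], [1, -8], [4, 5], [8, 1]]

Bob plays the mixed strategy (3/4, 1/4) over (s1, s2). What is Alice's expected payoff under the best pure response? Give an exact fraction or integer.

25/4

I: (3)·(3/4) + (0)·(1/4) = 9/4.
II: (1)·(3/4) + (-8)·(1/4) = -5/4.
III: (4)·(3/4) + (5)·(1/4) = 17/4.
IV: (8)·(3/4) + (1)·(1/4) = 25/4.
The best pure response is IV with expected payoff 25/4.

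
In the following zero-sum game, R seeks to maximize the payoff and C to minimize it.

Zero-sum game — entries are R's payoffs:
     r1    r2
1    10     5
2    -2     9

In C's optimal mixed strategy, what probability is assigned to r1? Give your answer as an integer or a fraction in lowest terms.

1/4

Row minima are 5 and -2, so R's maximin is 5; column maxima are 10 and 9, so C's minimax is 9. These differ, so the equilibrium is in mixed strategies.
Let C play r1 with probability q. R is indifferent when 10q + 5(1−q) = −2q + 9(1−q), giving q = 1/4.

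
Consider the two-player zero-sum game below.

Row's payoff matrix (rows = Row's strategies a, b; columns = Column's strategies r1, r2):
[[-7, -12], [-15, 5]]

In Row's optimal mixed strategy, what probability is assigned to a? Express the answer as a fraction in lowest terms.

Row minima are -12 and -15, so Row's maximin is -12; column maxima are -7 and 5, so Column's minimax is -7. These differ, so the equilibrium is in mixed strategies.
Let Row play a with probability p. Column is indifferent when −7p − 15(1−p) = −12p + 5(1−p), giving p = 4/5.

4/5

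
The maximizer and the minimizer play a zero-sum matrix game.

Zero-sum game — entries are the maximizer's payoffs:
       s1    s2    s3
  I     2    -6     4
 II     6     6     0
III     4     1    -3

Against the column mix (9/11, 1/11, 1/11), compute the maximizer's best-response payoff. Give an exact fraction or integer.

I: (2)·(9/11) + (-6)·(1/11) + (4)·(1/11) = 16/11.
II: (6)·(9/11) + (6)·(1/11) + (0)·(1/11) = 60/11.
III: (4)·(9/11) + (1)·(1/11) + (-3)·(1/11) = 34/11.
The best pure response is II with expected payoff 60/11.

60/11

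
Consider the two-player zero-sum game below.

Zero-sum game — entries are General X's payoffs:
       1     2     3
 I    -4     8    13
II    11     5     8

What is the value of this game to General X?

Column 3 is strictly dominated by 2 for General Y (it gives General X more in every row).
The remaining 2×2 game on (I, II) × (1, 2) has no saddle point. Let General X play I with probability p; indifference gives −4p + 11(1−p) = 8p + 5(1−p), so p = 1/3.
Similarly General Y's optimal q on 1 is 1/6, and the value is -4·(1/6) + (8)·(5/6) = 6.

6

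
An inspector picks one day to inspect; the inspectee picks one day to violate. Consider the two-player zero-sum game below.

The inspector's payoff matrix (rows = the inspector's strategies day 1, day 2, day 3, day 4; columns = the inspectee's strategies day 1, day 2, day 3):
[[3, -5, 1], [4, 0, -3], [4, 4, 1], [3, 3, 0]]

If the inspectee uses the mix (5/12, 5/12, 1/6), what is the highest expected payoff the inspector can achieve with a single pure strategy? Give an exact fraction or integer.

day 1: (3)·(5/12) + (-5)·(5/12) + (1)·(1/6) = -2/3.
day 2: (4)·(5/12) + (0)·(5/12) + (-3)·(1/6) = 7/6.
day 3: (4)·(5/12) + (4)·(5/12) + (1)·(1/6) = 7/2.
day 4: (3)·(5/12) + (3)·(5/12) + (0)·(1/6) = 5/2.
The best pure response is day 3 with expected payoff 7/2.

7/2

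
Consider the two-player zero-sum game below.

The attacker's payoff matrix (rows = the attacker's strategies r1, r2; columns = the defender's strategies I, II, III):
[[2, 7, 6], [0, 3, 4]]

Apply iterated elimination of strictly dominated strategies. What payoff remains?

2

Column III is strictly dominated by I for the defender (2<6, 0<4); eliminate III.
Row r2 is strictly dominated by row r1 (2>0, 7>3); eliminate r2.
Column II is strictly dominated by I for the defender (2<7); eliminate II.
Only (r1, I) remains, with payoff 2.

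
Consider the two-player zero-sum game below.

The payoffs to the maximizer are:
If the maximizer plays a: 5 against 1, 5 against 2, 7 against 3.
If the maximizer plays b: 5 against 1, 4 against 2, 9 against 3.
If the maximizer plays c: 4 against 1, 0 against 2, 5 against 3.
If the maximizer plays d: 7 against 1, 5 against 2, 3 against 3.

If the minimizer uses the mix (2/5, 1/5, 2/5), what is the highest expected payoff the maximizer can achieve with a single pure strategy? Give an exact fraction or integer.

32/5

a: (5)·(2/5) + (5)·(1/5) + (7)·(2/5) = 29/5.
b: (5)·(2/5) + (4)·(1/5) + (9)·(2/5) = 32/5.
c: (4)·(2/5) + (0)·(1/5) + (5)·(2/5) = 18/5.
d: (7)·(2/5) + (5)·(1/5) + (3)·(2/5) = 5.
The best pure response is b with expected payoff 32/5.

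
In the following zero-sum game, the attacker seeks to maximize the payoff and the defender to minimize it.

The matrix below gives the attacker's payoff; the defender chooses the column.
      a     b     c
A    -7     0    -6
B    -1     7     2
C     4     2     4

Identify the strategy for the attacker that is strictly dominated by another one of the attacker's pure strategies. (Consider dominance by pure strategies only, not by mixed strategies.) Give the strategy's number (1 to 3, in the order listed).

Compare A with B: -1 > -7, 7 > 0, 2 > -6.
So B strictly dominates A for the attacker; A is strictly dominated.

1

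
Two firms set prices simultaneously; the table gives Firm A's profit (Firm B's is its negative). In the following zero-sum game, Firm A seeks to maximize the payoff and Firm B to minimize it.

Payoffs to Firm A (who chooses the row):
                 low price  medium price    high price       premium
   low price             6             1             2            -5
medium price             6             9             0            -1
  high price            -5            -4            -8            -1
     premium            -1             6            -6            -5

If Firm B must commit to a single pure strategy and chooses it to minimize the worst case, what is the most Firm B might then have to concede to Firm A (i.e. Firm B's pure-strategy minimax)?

-1

The worst case (largest entry) in each column is low price: 6, medium price: 9, high price: 2, premium: -1.
The best (smallest) of these is -1.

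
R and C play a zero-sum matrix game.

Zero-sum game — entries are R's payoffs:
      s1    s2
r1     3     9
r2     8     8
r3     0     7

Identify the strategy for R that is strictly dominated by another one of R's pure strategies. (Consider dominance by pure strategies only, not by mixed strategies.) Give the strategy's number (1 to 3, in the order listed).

3

Compare r3 with r1: 3 > 0, 9 > 7.
So r1 strictly dominates r3 for R; r3 is strictly dominated.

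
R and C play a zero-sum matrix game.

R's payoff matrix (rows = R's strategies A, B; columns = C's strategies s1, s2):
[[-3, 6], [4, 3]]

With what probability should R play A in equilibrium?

1/10

Row minima are -3 and 3, so R's maximin is 3; column maxima are 4 and 6, so C's minimax is 4. These differ, so the equilibrium is in mixed strategies.
Let R play A with probability p. C is indifferent when −3p + 4(1−p) = 6p + 3(1−p), giving p = 1/10.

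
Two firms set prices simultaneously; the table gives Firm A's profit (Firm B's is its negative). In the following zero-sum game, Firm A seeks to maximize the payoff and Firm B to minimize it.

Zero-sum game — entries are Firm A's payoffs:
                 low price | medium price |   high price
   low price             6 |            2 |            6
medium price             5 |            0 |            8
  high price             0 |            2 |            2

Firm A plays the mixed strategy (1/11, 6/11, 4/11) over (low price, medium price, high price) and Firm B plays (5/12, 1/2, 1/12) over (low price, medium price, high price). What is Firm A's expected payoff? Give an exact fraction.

151/66

Against (5/12, 1/2, 1/12), each row's expected payoff is low price: 4; medium price: 11/4; high price: 7/6.
Taking the (1/11, 6/11, 4/11)-weighted average: (1/11)·(4) + (6/11)·(11/4) + (4/11)·(7/6) = 151/66.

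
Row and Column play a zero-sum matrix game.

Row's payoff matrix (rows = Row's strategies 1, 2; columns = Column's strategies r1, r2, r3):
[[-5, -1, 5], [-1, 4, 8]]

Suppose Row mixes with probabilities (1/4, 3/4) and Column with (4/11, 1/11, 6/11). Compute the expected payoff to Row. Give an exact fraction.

153/44

Against (4/11, 1/11, 6/11), each row's expected payoff is 1: 9/11; 2: 48/11.
Taking the (1/4, 3/4)-weighted average: (1/4)·(9/11) + (3/4)·(48/11) = 153/44.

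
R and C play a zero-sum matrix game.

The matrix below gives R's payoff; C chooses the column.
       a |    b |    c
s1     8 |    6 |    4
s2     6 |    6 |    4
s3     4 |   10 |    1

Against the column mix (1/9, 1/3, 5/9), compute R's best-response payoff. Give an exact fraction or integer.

46/9

s1: (8)·(1/9) + (6)·(1/3) + (4)·(5/9) = 46/9.
s2: (6)·(1/9) + (6)·(1/3) + (4)·(5/9) = 44/9.
s3: (4)·(1/9) + (10)·(1/3) + (1)·(5/9) = 13/3.
The best pure response is s1 with expected payoff 46/9.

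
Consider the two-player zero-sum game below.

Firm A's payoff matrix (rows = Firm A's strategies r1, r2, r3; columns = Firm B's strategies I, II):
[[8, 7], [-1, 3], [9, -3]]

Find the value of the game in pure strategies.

Row minima: 7, -1, -3 → Firm A's maximin is 7.
Column maxima: 9, 7 → Firm B's minimax is 7.
They coincide at (r1, II), so the value is 7.

7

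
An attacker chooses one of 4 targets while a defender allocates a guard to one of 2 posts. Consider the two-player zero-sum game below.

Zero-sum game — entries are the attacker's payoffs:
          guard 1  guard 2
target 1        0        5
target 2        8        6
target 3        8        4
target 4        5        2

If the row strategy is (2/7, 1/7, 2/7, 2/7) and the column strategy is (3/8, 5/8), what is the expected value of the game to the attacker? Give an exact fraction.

Against (3/8, 5/8), each row's expected payoff is target 1: 25/8; target 2: 27/4; target 3: 11/2; target 4: 25/8.
Taking the (2/7, 1/7, 2/7, 2/7)-weighted average: (2/7)·(25/8) + (1/7)·(27/4) + (2/7)·(11/2) + (2/7)·(25/8) = 121/28.

121/28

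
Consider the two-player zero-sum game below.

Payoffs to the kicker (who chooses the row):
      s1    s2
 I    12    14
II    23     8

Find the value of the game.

226/17

Row minima are 12 and 8, so the kicker's maximin is 12; column maxima are 23 and 14, so the goalkeeper's minimax is 14. These differ, so the equilibrium is in mixed strategies.
Let the kicker play I with probability p. The goalkeeper is indifferent when 12p + 23(1−p) = 14p + 8(1−p), giving p = 15/17.
Let the goalkeeper play s1 with probability q. The kicker is indifferent when 12q + 14(1−q) = 23q + 8(1−q), giving q = 6/17.
The value is 12·(6/17) + (14)·(11/17) = 226/17.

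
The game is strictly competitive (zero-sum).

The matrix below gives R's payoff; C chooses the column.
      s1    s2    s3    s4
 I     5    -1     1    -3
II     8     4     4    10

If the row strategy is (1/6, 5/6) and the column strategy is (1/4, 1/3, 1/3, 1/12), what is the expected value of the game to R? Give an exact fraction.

19/4

Against (1/4, 1/3, 1/3, 1/12), each row's expected payoff is I: 1; II: 11/2.
Taking the (1/6, 5/6)-weighted average: (1/6)·(1) + (5/6)·(11/2) = 19/4.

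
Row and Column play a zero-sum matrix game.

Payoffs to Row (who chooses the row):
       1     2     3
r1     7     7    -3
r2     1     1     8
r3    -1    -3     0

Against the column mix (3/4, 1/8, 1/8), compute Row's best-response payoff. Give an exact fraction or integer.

23/4

r1: (7)·(3/4) + (7)·(1/8) + (-3)·(1/8) = 23/4.
r2: (1)·(3/4) + (1)·(1/8) + (8)·(1/8) = 15/8.
r3: (-1)·(3/4) + (-3)·(1/8) + (0)·(1/8) = -9/8.
The best pure response is r1 with expected payoff 23/4.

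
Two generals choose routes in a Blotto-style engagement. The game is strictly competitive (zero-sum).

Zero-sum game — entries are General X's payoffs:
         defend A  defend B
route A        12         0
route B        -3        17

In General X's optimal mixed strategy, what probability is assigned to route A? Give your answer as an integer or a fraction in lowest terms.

5/8

Row minima are 0 and -3, so General X's maximin is 0; column maxima are 12 and 17, so General Y's minimax is 12. These differ, so the equilibrium is in mixed strategies.
Let General X play route A with probability p. General Y is indifferent when 12p − 3(1−p) = 17(1−p), giving p = 5/8.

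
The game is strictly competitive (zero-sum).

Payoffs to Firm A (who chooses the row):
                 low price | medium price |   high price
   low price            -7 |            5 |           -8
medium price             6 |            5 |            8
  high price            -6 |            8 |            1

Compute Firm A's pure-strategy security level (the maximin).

5

The worst-case payoff for each row is low price: -8, medium price: 5, high price: -6.
The best of these is 5.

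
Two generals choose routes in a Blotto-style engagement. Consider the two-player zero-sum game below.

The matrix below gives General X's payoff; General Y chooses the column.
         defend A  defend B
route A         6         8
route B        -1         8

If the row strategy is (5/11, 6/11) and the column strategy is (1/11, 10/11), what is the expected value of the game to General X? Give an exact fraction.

Against (1/11, 10/11), each row's expected payoff is route A: 86/11; route B: 79/11.
Taking the (5/11, 6/11)-weighted average: (5/11)·(86/11) + (6/11)·(79/11) = 904/121.

904/121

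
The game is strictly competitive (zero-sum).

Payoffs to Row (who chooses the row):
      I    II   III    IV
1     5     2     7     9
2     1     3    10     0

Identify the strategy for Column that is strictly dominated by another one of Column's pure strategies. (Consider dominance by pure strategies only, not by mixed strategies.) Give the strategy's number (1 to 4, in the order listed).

3

Column prefers columns that give Row less. Compare III with I: 5 < 7, 1 < 10.
So I strictly dominates III for Column; III is strictly dominated.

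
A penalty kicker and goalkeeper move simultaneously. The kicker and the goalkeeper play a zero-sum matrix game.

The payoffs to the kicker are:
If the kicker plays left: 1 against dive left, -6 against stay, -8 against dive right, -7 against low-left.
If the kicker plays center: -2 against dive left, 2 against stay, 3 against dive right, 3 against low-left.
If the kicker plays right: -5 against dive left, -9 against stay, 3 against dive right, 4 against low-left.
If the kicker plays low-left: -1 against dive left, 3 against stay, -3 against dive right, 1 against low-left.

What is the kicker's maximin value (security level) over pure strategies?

The worst-case payoff for each row is left: -8, center: -2, right: -9, low-left: -3.
The best of these is -2.

-2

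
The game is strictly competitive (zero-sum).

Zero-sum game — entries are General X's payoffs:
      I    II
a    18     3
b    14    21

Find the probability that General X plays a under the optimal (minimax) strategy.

7/22

Row minima are 3 and 14, so General X's maximin is 14; column maxima are 18 and 21, so General Y's minimax is 18. These differ, so the equilibrium is in mixed strategies.
Let General X play a with probability p. General Y is indifferent when 18p + 14(1−p) = 3p + 21(1−p), giving p = 7/22.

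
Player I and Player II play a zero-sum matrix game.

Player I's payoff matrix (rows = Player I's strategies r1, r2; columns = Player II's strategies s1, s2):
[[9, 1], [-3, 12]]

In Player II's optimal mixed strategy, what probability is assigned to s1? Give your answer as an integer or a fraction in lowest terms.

11/23

Row minima are 1 and -3, so Player I's maximin is 1; column maxima are 9 and 12, so Player II's minimax is 9. These differ, so the equilibrium is in mixed strategies.
Let Player II play s1 with probability q. Player I is indifferent when 9q + (1−q) = −3q + 12(1−q), giving q = 11/23.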